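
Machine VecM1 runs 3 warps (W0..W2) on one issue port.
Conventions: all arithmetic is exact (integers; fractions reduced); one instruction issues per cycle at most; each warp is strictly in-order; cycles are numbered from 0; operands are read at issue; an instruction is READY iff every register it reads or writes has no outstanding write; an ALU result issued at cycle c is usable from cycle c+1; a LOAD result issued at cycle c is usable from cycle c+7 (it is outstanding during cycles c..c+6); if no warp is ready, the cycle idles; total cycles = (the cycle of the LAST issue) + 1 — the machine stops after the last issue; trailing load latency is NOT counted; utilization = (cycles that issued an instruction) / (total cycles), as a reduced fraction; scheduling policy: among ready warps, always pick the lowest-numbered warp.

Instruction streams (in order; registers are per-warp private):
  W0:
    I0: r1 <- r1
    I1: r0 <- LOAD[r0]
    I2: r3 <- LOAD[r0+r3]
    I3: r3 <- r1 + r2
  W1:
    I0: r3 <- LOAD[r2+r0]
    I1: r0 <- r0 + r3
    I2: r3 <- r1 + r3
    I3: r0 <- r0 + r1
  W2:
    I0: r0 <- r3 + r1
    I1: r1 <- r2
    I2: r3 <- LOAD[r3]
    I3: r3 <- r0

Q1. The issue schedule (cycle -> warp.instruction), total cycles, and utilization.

cycle 0: W0.I0
cycle 1: W0.I1
cycle 2: W1.I0
cycle 3: W2.I0
cycle 4: W2.I1
cycle 5: W2.I2
cycle 6: idle
cycle 7: idle
cycle 8: W0.I2
cycle 9: W1.I1
cycle 10: W1.I2
cycle 11: W1.I3
cycle 12: W2.I3
cycle 13: idle
cycle 14: idle
cycle 15: W0.I3

Answer: 16 cycles, utilization 3/4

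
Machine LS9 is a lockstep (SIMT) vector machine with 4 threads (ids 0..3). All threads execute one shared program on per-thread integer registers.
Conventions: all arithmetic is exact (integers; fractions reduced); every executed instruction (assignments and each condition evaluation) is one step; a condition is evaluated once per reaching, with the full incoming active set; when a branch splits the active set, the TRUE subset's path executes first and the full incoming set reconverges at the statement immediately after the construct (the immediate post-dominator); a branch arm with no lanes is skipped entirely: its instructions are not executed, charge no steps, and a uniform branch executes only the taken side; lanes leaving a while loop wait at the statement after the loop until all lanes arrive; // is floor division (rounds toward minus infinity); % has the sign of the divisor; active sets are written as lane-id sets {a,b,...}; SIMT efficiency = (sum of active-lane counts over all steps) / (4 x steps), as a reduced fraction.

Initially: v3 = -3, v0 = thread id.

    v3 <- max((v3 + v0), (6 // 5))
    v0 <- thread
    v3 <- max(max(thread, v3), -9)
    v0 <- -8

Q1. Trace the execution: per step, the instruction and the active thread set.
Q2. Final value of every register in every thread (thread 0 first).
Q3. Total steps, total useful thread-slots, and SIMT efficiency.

step 0: v3 <- max((v3 + v0), (6 // 5)) {0,1,2,3}
step 1: v0 <- thread                 {0,1,2,3}
step 2: v3 <- max(max(thread, v3), -9) {0,1,2,3}
step 3: v0 <- -8                     {0,1,2,3}

Answer: 4 steps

v3: 1,1,2,3
v0: -8,-8,-8,-8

steps = 4; useful = 16; efficiency = 16/16 = 1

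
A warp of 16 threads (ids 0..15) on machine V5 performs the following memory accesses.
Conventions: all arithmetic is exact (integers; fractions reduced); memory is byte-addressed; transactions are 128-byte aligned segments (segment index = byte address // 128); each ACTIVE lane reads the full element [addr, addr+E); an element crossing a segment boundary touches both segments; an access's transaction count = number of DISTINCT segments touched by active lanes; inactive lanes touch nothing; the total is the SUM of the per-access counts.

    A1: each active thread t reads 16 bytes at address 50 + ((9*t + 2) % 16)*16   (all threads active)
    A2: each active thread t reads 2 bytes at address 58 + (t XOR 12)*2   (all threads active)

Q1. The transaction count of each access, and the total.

A1: 3 transactions
A2: 1 transaction

Answer: 3,1; total 4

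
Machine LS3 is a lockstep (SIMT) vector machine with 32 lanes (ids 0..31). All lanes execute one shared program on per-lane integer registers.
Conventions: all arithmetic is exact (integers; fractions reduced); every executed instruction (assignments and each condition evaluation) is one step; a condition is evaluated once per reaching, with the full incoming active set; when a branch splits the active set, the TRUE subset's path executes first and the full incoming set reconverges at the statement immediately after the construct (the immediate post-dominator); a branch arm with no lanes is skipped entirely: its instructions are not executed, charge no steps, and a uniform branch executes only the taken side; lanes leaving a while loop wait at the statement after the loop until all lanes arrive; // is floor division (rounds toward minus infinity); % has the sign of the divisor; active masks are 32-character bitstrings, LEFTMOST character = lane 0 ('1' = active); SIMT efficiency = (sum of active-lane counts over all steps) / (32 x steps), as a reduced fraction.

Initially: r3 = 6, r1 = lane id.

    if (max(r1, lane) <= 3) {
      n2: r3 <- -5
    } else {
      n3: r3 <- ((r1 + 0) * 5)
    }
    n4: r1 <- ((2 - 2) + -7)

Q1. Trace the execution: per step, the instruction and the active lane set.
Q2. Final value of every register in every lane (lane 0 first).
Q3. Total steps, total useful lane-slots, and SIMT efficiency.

step 0: eval (max(r1, lane) <= 3)    11111111111111111111111111111111
step 1: r3 <- -5                     11110000000000000000000000000000
step 2: r3 <- ((r1 + 0) * 5)         00001111111111111111111111111111
step 3: r1 <- ((2 - 2) + -7)         11111111111111111111111111111111

Answer: 4 steps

r3: -5,-5,-5,-5,20,25,30,35,40,45,50,55,60,65,70,75,80,85,90,95,100,105,110,115,120,125,130,135,140,145,150,155
r1: -7,-7,-7,-7,-7,-7,-7,-7,-7,-7,-7,-7,-7,-7,-7,-7,-7,-7,-7,-7,-7,-7,-7,-7,-7,-7,-7,-7,-7,-7,-7,-7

steps = 4; useful = 96; efficiency = 96/128 = 3/4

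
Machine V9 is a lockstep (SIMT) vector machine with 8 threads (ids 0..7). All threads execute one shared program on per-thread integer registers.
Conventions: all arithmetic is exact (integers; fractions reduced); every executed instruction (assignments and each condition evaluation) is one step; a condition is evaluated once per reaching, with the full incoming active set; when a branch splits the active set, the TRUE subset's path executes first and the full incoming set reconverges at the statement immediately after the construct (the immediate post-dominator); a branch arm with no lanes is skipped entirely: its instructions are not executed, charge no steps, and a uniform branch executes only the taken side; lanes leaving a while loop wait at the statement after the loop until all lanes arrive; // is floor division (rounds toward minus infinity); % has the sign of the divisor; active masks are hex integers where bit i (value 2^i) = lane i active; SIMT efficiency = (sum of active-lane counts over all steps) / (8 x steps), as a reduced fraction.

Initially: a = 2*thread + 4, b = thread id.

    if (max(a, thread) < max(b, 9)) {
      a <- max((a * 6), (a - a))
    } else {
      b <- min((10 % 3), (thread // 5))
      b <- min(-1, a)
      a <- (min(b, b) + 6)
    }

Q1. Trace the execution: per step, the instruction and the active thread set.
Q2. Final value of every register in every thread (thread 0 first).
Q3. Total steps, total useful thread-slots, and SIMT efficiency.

step 0: eval (max(a, thread) < max(b, 9)) 0xff
step 1: a <- max((a * 6), (a - a))   0x07
step 2: b <- min((10 % 3), (thread // 5)) 0xf8
step 3: b <- min(-1, a)              0xf8
step 4: a <- (min(b, b) + 6)         0xf8

Answer: 5 steps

a: 24,36,48,5,5,5,5,5
b: 0,1,2,-1,-1,-1,-1,-1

steps = 5; useful = 26; efficiency = 26/40 = 13/20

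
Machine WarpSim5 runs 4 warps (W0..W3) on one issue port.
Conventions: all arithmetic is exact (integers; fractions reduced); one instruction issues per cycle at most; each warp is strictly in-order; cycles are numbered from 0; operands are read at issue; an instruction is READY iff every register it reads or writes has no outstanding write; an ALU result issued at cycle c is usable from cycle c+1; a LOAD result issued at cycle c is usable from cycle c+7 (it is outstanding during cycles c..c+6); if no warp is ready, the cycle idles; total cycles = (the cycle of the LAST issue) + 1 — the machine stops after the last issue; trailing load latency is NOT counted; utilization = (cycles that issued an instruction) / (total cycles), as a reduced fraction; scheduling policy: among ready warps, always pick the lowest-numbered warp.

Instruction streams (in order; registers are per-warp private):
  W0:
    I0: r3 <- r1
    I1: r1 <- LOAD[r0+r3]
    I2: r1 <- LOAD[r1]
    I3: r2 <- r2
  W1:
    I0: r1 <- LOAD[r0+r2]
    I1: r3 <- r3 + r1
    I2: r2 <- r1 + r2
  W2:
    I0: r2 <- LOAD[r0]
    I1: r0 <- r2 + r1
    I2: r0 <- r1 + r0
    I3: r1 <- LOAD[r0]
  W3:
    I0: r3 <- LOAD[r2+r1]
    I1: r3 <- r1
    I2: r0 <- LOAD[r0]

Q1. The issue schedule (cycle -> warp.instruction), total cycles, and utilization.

cycle 0: W0.I0
cycle 1: W0.I1
cycle 2: W1.I0
cycle 3: W2.I0
cycle 4: W3.I0
cycle 5: idle
cycle 6: idle
cycle 7: idle
cycle 8: W0.I2
cycle 9: W0.I3
cycle 10: W1.I1
cycle 11: W1.I2
cycle 12: W2.I1
cycle 13: W2.I2
cycle 14: W2.I3
cycle 15: W3.I1
cycle 16: W3.I2

Answer: 17 cycles, utilization 14/17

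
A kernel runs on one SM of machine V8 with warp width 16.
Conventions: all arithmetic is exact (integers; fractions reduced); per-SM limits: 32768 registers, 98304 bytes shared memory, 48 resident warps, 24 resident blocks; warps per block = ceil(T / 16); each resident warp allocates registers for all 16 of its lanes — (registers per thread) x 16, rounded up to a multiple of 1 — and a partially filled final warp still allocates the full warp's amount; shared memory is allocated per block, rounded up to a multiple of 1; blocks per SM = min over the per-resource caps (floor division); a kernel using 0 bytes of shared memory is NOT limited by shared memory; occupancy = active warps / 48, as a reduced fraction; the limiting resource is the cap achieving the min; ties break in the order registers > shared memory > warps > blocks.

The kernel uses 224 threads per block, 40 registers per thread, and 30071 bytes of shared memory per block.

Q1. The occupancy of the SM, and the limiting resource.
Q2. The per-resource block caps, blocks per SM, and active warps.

Answer: occupancy 7/8, limited by registers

registers: 3 blocks
shared memory: 3 blocks
warps: 3 blocks
blocks: 24 blocks

Answer: 3 blocks, 42 active warps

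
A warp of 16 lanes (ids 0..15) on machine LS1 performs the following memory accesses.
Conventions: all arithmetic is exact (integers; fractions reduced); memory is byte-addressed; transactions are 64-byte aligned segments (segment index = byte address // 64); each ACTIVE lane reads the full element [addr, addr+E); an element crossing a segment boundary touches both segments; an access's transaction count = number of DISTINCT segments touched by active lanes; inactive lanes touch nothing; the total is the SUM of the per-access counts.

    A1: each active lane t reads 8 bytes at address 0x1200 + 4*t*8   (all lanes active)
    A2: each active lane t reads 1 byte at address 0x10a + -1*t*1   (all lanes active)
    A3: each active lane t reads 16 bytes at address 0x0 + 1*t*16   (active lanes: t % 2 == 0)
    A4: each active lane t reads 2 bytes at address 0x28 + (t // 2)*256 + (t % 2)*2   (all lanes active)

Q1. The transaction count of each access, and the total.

A1: 8 transactions
A2: 2 transactions
A3: 4 transactions
A4: 8 transactions

Answer: 8,2,4,8; total 22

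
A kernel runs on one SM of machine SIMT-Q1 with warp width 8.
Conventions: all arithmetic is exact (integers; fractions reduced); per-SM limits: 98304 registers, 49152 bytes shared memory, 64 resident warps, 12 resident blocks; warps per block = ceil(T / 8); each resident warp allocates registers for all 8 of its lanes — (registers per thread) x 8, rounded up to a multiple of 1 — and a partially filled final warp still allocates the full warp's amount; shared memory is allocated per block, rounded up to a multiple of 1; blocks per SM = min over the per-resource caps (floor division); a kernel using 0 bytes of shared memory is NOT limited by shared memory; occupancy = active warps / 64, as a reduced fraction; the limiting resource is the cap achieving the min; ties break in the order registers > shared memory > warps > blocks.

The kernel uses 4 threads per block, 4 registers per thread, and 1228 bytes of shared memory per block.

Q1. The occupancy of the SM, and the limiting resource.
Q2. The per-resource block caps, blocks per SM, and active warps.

Answer: occupancy 3/16, limited by blocks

registers: 3072 blocks
shared memory: 40 blocks
warps: 64 blocks
blocks: 12 blocks

Answer: 12 blocks, 12 active warps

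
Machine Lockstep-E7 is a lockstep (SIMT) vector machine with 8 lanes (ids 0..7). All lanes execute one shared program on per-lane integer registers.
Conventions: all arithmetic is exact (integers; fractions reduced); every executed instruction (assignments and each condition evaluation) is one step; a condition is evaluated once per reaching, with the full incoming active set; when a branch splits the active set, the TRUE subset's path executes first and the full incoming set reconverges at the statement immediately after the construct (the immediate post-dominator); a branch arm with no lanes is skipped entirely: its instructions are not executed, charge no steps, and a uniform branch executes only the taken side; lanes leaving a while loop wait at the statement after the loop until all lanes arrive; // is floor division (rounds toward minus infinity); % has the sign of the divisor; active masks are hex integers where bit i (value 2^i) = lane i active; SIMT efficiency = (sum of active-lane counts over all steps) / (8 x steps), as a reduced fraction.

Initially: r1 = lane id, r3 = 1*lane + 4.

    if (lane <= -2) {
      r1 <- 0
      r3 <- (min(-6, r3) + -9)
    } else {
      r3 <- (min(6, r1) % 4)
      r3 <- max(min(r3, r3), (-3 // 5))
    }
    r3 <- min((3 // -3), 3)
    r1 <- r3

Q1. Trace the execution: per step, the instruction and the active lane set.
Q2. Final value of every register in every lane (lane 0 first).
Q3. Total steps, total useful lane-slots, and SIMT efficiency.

step 0: eval (lane <= -2)            0xff
step 1: r3 <- (min(6, r1) % 4)       0xff
step 2: r3 <- max(min(r3, r3), (-3 // 5)) 0xff
step 3: r3 <- min((3 // -3), 3)      0xff
step 4: r1 <- r3                     0xff

Answer: 5 steps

r1: -1,-1,-1,-1,-1,-1,-1,-1
r3: -1,-1,-1,-1,-1,-1,-1,-1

steps = 5; useful = 40; efficiency = 40/40 = 1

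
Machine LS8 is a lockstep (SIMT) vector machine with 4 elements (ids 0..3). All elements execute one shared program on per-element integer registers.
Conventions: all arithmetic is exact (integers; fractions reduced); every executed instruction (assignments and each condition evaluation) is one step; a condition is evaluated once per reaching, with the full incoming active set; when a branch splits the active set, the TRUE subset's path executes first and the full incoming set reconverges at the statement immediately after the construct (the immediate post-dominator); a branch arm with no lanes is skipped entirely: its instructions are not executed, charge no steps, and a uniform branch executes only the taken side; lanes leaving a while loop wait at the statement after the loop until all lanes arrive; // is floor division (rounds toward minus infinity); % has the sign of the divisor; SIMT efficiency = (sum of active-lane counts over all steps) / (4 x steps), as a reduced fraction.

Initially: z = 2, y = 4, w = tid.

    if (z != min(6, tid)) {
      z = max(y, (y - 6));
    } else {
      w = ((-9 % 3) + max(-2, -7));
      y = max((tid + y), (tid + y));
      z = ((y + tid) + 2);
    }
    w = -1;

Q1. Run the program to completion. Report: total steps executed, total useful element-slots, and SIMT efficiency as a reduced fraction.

Answer: 6 steps, 14 useful, 7/12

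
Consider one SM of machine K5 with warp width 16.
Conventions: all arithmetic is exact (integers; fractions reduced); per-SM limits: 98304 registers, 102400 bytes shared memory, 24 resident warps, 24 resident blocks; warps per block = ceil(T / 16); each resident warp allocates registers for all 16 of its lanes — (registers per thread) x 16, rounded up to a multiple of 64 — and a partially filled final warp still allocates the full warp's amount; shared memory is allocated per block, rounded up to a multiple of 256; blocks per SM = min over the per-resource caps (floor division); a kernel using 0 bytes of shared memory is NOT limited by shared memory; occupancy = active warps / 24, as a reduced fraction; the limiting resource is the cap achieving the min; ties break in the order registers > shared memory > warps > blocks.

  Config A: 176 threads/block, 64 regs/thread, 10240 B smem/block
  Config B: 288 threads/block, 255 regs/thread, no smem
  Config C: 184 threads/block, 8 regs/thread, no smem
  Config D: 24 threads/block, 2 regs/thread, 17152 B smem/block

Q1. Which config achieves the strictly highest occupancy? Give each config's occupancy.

occupancies: A 11/12, B 3/4, C 1, D 5/12

Answer: C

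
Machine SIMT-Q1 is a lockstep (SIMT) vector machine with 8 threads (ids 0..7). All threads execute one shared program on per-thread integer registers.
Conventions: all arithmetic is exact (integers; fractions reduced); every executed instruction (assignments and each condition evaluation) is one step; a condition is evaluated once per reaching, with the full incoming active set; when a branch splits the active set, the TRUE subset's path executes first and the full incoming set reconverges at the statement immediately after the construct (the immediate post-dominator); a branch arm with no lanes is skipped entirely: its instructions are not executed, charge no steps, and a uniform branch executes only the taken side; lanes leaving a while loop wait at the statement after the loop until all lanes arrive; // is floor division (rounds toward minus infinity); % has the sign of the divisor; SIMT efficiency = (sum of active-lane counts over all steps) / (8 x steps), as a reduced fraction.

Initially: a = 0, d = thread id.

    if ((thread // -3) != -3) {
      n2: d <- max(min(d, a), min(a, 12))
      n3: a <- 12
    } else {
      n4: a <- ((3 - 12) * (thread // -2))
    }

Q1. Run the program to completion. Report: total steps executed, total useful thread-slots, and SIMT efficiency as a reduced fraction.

Answer: 4 steps, 23 useful, 23/32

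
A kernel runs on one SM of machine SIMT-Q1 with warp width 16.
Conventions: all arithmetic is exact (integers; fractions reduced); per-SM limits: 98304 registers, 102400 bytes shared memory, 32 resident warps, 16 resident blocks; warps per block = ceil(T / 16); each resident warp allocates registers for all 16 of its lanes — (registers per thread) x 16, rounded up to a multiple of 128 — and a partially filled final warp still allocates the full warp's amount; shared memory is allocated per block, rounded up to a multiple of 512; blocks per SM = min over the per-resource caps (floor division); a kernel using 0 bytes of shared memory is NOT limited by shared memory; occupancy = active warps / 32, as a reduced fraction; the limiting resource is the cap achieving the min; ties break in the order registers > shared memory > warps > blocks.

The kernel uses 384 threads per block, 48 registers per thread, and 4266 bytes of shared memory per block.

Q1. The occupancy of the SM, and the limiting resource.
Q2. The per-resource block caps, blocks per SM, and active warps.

Answer: occupancy 3/4, limited by warps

registers: 5 blocks
shared memory: 22 blocks
warps: 1 block
blocks: 16 blocks

Answer: 1 block, 24 active warps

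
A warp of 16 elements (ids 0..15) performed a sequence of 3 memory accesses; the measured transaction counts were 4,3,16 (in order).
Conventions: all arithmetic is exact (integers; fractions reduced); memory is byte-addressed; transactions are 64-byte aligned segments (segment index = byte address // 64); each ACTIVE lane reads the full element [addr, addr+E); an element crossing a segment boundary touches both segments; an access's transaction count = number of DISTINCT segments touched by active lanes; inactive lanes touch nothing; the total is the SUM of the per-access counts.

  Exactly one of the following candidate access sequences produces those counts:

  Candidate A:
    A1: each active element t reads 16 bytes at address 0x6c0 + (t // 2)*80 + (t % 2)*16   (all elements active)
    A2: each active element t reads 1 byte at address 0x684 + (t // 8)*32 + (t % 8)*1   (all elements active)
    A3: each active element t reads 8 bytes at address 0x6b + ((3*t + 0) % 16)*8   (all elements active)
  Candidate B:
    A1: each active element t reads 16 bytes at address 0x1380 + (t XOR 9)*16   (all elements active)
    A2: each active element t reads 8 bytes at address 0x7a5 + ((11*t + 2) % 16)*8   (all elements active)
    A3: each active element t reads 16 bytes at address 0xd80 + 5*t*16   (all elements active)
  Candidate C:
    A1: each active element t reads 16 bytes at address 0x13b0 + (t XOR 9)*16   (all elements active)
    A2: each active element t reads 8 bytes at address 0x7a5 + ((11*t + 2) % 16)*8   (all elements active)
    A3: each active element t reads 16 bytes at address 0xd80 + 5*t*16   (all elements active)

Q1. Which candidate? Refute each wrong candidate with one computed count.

A: A1 gives 10 transactions, not 4
C: A1 gives 5 transactions, not 4
B: all counts match (4,3,16)

Answer: B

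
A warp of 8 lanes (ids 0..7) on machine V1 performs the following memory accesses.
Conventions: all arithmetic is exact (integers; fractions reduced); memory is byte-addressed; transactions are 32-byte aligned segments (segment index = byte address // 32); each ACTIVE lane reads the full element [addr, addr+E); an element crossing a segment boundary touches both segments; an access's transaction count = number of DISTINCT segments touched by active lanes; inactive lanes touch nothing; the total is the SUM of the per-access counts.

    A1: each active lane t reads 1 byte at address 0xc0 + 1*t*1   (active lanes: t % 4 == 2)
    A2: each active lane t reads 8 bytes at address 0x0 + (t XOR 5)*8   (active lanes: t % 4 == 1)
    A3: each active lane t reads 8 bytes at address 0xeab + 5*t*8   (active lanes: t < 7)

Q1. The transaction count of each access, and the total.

A1: 1 transaction
A2: 2 transactions
A3: 9 transactions

Answer: 1,2,9; total 12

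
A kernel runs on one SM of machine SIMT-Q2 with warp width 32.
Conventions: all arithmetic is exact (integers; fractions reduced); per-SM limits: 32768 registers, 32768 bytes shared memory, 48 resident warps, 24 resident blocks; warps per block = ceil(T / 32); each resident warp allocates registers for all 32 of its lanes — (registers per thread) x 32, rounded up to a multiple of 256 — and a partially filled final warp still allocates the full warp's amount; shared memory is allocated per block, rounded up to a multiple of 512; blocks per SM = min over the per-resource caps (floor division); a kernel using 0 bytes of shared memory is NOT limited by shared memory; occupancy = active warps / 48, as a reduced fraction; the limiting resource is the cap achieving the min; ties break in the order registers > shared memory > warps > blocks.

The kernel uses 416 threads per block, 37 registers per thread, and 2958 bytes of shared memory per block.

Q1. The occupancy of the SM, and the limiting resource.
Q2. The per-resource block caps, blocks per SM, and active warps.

Answer: occupancy 13/48, limited by registers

registers: 1 block
shared memory: 10 blocks
warps: 3 blocks
blocks: 24 blocks

Answer: 1 block, 13 active warps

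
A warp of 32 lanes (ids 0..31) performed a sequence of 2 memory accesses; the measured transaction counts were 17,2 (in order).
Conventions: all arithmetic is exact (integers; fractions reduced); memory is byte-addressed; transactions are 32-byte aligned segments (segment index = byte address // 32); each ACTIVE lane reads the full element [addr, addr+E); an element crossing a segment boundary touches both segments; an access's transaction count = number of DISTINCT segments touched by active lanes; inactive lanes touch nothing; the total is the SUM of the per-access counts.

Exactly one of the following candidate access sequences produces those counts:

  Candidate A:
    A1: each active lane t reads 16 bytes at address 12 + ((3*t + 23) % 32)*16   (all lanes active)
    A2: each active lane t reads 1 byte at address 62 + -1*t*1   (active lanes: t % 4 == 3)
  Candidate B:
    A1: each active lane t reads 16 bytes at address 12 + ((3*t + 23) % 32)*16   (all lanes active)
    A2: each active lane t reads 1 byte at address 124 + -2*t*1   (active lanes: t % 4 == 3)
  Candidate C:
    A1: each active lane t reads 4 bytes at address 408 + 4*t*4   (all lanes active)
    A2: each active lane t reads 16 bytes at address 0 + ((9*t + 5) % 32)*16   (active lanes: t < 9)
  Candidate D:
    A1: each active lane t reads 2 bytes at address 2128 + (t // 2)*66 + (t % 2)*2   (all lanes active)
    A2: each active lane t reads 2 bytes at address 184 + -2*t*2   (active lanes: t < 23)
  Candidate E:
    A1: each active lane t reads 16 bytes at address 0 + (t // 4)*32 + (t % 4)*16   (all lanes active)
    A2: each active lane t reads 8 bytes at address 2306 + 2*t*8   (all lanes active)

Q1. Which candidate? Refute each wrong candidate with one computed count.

B: A2 gives 3 transactions, not 2
C: A2 gives 8 transactions, not 2
D: A2 gives 3 transactions, not 2
E: A1 gives 9 transactions, not 17
A: all counts match (17,2)

Answer: A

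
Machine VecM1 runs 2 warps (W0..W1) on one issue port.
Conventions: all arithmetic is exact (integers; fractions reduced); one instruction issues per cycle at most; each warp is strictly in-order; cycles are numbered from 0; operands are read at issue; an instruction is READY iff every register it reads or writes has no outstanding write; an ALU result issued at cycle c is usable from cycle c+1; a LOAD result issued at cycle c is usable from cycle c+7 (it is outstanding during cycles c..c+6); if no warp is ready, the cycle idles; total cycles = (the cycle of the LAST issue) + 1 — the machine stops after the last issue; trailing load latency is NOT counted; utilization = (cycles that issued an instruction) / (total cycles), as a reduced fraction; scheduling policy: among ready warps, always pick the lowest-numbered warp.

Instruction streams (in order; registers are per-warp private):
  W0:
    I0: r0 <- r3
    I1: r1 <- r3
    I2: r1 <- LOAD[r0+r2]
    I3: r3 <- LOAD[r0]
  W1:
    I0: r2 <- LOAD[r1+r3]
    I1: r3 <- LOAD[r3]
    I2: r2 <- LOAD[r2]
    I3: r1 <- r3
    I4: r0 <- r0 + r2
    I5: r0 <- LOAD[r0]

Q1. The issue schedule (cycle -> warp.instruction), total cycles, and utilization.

cycle 0: W0.I0
cycle 1: W0.I1
cycle 2: W0.I2
cycle 3: W0.I3
cycle 4: W1.I0
cycle 5: W1.I1
cycle 6: idle
cycle 7: idle
cycle 8: idle
cycle 9: idle
cycle 10: idle
cycle 11: W1.I2
cycle 12: W1.I3
cycle 13: idle
cycle 14: idle
cycle 15: idle
cycle 16: idle
cycle 17: idle
cycle 18: W1.I4
cycle 19: W1.I5

Answer: 20 cycles, utilization 1/2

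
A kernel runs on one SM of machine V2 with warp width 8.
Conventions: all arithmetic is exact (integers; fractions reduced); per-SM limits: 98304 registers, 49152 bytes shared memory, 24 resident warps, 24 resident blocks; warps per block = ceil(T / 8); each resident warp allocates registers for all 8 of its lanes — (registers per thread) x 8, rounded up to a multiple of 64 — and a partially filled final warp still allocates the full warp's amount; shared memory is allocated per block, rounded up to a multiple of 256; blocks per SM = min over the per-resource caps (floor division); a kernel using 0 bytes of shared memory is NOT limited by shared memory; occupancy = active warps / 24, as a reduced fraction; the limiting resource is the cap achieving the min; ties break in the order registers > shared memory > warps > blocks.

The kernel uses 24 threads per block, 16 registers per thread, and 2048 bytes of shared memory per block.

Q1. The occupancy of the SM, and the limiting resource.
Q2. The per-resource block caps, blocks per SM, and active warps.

Answer: occupancy 1, limited by warps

registers: 256 blocks
shared memory: 24 blocks
warps: 8 blocks
blocks: 24 blocks

Answer: 8 blocks, 24 active warps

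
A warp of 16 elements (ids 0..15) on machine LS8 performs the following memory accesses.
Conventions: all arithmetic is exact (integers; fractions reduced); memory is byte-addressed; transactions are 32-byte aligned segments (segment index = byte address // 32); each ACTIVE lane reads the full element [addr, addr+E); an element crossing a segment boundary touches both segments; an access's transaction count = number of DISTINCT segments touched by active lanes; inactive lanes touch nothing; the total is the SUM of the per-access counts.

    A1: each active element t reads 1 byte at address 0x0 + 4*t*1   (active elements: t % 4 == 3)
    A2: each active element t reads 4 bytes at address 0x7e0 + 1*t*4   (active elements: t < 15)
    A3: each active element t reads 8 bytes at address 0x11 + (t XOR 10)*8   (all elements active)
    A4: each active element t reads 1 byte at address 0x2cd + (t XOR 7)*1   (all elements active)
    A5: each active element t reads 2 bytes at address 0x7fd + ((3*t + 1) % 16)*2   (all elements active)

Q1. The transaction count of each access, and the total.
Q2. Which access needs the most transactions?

A1: 2 transactions
A2: 2 transactions
A3: 5 transactions
A4: 1 transaction
A5: 2 transactions

Answer: 2,2,5,1,2; total 12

Answer: A3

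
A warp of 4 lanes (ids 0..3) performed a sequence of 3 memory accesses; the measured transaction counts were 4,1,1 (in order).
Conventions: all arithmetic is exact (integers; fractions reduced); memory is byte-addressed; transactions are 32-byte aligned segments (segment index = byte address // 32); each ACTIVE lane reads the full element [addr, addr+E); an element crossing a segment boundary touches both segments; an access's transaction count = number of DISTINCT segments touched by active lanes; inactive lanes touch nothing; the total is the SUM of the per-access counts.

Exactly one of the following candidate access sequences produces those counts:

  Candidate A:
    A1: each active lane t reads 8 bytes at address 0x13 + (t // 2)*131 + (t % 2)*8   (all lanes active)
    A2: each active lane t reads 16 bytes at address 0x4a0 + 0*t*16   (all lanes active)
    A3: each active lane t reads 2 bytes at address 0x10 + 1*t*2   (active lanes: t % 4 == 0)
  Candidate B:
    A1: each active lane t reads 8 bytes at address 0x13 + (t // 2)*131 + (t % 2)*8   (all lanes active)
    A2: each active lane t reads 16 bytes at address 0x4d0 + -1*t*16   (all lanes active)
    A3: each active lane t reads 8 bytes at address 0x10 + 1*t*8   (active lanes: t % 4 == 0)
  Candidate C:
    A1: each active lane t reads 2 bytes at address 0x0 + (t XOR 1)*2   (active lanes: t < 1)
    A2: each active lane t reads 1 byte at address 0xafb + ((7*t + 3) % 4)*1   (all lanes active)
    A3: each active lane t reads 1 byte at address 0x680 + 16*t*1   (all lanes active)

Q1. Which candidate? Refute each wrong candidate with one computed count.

B: A2 gives 2 transactions, not 1
C: A1 gives 1 transaction, not 4
A: all counts match (4,1,1)

Answer: A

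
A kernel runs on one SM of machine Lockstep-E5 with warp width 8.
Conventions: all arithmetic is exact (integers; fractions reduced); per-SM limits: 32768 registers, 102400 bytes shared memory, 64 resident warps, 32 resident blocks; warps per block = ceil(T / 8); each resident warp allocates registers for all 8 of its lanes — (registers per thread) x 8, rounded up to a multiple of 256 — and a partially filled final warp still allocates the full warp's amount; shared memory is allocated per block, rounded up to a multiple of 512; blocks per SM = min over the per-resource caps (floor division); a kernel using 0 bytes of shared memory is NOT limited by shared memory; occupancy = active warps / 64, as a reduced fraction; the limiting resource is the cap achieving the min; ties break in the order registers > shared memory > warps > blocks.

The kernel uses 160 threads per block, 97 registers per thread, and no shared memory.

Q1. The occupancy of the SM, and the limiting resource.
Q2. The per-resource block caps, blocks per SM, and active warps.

Answer: occupancy 5/16, limited by registers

registers: 1 block
shared memory: no limit (kernel uses none)
warps: 3 blocks
blocks: 32 blocks

Answer: 1 block, 20 active warps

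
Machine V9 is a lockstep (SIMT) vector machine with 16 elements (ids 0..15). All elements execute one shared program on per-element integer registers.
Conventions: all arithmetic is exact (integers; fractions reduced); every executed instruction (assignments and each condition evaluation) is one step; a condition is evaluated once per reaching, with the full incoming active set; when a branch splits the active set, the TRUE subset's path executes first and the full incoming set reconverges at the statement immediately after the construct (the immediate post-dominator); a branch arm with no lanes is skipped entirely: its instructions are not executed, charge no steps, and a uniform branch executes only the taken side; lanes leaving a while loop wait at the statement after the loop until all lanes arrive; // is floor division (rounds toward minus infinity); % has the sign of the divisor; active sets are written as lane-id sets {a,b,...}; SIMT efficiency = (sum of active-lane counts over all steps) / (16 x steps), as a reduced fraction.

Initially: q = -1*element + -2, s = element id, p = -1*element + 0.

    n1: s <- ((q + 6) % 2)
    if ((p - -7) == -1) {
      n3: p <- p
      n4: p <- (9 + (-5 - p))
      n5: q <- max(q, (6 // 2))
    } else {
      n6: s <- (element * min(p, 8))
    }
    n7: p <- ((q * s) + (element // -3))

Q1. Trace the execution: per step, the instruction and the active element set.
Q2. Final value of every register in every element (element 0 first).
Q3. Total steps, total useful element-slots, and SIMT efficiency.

step 0: s <- ((q + 6) % 2)           {0,1,2,3,4,5,6,7,8,9,10,11,12,13,14,15}
step 1: eval ((p - -7) == -1)        {0,1,2,3,4,5,6,7,8,9,10,11,12,13,14,15}
step 2: p <- p                       {8}
step 3: p <- (9 + (-5 - p))          {8}
step 4: q <- max(q, (6 // 2))        {8}
step 5: s <- (element * min(p, 8))   {0,1,2,3,4,5,6,7,9,10,11,12,13,14,15}
step 6: p <- ((q * s) + (element // -3)) {0,1,2,3,4,5,6,7,8,9,10,11,12,13,14,15}

Answer: 7 steps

q: -2,-3,-4,-5,-6,-7,-8,-9,3,-11,-12,-13,-14,-15,-16,-17
s: 0,-1,-4,-9,-16,-25,-36,-49,0,-81,-100,-121,-144,-169,-196,-225
p: 0,2,15,44,94,173,286,438,-3,888,1196,1569,2012,2530,3131,3820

steps = 7; useful = 66; efficiency = 66/112 = 33/56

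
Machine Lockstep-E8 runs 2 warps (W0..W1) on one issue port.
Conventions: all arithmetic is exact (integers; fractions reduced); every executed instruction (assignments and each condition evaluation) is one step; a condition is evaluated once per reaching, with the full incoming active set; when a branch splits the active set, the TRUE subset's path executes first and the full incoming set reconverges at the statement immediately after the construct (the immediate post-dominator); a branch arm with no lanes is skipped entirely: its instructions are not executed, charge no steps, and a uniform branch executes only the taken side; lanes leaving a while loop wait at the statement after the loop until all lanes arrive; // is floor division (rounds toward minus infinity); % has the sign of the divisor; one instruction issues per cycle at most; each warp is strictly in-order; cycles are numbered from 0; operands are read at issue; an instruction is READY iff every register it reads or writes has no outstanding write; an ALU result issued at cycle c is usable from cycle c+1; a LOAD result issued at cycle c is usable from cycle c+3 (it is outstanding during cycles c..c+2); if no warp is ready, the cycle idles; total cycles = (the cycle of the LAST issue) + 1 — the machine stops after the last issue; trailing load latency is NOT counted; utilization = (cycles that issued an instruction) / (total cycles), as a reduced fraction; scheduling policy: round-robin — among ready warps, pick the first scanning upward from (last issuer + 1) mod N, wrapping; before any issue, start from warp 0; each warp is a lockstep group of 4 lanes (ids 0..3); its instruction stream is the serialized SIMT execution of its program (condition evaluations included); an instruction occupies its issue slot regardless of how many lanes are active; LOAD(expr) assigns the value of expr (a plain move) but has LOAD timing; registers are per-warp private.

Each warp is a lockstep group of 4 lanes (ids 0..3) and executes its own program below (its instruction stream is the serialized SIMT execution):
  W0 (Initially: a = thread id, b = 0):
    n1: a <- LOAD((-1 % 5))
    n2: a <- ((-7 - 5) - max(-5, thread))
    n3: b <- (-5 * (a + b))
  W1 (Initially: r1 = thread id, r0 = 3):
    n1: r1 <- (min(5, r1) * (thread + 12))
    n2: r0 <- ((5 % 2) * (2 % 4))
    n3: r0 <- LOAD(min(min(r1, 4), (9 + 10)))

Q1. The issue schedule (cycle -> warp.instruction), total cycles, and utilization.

cycle 0: W0.I0
cycle 1: W1.I0
cycle 2: W1.I1
cycle 3: W0.I1
cycle 4: W1.I2
cycle 5: W0.I2

Answer: 6 cycles, utilization 1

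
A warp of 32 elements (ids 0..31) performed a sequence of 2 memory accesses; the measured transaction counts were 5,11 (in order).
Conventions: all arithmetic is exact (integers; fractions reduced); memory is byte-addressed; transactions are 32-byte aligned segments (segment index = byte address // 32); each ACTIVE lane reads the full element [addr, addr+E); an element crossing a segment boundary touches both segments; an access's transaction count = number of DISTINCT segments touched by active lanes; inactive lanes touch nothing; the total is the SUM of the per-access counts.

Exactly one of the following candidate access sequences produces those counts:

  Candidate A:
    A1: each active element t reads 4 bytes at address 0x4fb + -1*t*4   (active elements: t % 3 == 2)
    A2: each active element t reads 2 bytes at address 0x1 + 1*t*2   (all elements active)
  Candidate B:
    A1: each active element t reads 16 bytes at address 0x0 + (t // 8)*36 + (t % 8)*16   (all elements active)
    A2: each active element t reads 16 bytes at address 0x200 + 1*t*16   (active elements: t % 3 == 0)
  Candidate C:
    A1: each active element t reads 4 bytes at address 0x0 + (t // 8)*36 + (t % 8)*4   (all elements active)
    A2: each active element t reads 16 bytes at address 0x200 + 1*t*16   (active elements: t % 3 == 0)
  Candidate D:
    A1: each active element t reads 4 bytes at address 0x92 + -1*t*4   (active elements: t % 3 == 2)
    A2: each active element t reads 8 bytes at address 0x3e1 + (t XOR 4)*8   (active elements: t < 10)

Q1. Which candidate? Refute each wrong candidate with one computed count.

A: A1 gives 4 transactions, not 5
B: A1 gives 8 transactions, not 5
D: A2 gives 4 transactions, not 11
C: all counts match (5,11)

Answer: C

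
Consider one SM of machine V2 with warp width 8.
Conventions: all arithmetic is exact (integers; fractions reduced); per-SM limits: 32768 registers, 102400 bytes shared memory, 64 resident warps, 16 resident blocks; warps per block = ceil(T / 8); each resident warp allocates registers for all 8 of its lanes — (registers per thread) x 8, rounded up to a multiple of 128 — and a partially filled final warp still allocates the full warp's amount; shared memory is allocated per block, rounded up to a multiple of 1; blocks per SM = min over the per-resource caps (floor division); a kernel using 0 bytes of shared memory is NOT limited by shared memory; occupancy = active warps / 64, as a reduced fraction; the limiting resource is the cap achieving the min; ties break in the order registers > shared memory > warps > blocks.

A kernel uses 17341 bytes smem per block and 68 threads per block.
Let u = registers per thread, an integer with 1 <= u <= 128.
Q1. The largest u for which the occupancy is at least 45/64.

Answer: u = 80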